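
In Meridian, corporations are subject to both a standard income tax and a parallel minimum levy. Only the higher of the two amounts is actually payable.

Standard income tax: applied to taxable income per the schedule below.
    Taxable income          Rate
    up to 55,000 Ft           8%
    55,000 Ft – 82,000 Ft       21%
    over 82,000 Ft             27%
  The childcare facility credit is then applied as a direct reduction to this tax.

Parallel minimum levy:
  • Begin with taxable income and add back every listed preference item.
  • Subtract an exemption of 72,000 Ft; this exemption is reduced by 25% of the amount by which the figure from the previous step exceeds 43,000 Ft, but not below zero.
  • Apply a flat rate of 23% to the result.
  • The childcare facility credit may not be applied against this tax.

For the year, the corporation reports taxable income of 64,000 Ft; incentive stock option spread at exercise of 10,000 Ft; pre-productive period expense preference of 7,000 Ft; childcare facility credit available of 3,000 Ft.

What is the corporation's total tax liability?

4,255 Ft

Standard income tax:
  55,000 Ft × 8% = 4,400 Ft
  9,000 Ft × 21% = 1,890 Ft
  → 6,290 Ft
  Less childcare facility credit 3,000 Ft → 3,290 Ft

Parallel minimum levy:
  Adjusted income: 64,000 Ft + 10,000 Ft + 7,000 Ft = 81,000 Ft
  Exemption: 72,000 Ft − 25% × (81,000 Ft − 43,000 Ft) = 72,000 Ft − 9,500 Ft = 62,500 Ft
  Base: 81,000 Ft − 62,500 Ft = 18,500 Ft
  18,500 Ft × 23% = 4,255 Ft

4,255 Ft > 3,290 Ft, so the parallel minimum levy is the binding amount.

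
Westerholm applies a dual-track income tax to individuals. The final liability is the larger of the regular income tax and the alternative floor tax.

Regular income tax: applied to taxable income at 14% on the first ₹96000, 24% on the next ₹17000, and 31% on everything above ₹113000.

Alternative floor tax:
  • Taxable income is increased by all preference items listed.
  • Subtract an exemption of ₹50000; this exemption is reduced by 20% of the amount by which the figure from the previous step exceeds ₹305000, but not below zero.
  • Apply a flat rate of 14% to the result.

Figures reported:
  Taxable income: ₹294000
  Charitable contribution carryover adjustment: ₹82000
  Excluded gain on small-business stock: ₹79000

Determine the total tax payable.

₹73630

Alternative floor tax:
  Adjusted income: ₹294000 + ₹82000 + ₹79000 = ₹455000
  Exemption: ₹50000 − 20% × (₹455000 − ₹305000) = ₹50000 − ₹30000 = ₹20000
  Base: ₹455000 − ₹20000 = ₹435000
  ₹435000 × 14% = ₹60900

Regular income tax:
  ₹96000 × 14% = ₹13440
  ₹17000 × 24% = ₹4080
  ₹181000 × 31% = ₹56110
  → ₹73630

₹73630 > ₹60900, so the regular income tax governs.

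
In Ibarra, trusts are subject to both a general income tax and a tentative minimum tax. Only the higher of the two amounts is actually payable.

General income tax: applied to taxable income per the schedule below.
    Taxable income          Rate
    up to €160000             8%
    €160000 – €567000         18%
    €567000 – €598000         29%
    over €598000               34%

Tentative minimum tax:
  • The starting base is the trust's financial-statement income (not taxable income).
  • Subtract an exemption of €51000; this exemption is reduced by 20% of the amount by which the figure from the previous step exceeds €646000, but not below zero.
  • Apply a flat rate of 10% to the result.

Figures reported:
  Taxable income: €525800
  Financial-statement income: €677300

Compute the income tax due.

General income tax:
  €160000 × 8% = €12800
  €365800 × 18% = €65844
  → €78644

Tentative minimum tax:
  Base (financial-statement income): €677300
  Exemption: €51000 − 20% × (€677300 − €646000) = €51000 − €6260 = €44740
  Base: €677300 − €44740 = €632560
  €632560 × 10% = €63256

€78644 > €63256, so the general income tax governs.

€78644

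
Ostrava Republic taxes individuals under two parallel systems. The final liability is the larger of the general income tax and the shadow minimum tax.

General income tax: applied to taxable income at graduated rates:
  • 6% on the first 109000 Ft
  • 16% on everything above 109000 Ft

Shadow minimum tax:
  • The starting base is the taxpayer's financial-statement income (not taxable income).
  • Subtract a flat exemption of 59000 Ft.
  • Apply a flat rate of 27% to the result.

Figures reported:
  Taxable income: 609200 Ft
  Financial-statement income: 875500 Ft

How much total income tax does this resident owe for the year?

Shadow minimum tax:
  Base (financial-statement income): 875500 Ft
  Less exemption 59000 Ft → base 816500 Ft
  816500 Ft × 27% = 220455 Ft

General income tax:
  109000 Ft × 6% = 6540 Ft
  500200 Ft × 16% = 80032 Ft
  → 86572 Ft

220455 Ft > 86572 Ft, so the shadow minimum tax is the binding amount.

220455 Ft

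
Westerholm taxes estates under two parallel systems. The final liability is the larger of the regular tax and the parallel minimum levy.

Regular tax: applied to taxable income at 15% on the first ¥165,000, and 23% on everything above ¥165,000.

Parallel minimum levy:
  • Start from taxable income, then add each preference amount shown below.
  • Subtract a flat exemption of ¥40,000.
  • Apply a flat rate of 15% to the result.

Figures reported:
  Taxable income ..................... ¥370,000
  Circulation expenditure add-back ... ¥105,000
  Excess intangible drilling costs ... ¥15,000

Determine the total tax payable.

Regular tax:
  ¥165,000 × 15% = ¥24,750
  ¥205,000 × 23% = ¥47,150
  → ¥71,900

Parallel minimum levy:
  Adjusted income: ¥370,000 + ¥105,000 + ¥15,000 = ¥490,000
  Less exemption ¥40,000 → base ¥450,000
  ¥450,000 × 15% = ¥67,500

¥71,900 > ¥67,500, so the regular tax governs.

¥71,900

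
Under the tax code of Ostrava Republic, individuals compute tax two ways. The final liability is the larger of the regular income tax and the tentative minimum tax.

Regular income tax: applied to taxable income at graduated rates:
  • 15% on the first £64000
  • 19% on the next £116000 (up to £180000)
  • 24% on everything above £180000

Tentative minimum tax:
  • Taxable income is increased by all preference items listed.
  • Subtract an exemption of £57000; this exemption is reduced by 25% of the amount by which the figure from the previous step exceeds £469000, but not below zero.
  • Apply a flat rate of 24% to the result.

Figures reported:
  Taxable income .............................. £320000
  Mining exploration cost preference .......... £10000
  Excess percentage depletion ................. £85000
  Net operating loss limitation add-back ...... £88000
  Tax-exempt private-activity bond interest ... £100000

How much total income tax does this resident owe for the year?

£139080

Tentative minimum tax:
  Adjusted income: £320000 + £10000 + £85000 + £88000 + £100000 = £603000
  Exemption: £57000 − 25% × (£603000 − £469000) = £57000 − £33500 = £23500
  Base: £603000 − £23500 = £579500
  £579500 × 24% = £139080

Regular income tax:
  £64000 × 15% = £9600
  £116000 × 19% = £22040
  £140000 × 24% = £33600
  → £65240

£139080 > £65240, so the tentative minimum tax is the binding amount.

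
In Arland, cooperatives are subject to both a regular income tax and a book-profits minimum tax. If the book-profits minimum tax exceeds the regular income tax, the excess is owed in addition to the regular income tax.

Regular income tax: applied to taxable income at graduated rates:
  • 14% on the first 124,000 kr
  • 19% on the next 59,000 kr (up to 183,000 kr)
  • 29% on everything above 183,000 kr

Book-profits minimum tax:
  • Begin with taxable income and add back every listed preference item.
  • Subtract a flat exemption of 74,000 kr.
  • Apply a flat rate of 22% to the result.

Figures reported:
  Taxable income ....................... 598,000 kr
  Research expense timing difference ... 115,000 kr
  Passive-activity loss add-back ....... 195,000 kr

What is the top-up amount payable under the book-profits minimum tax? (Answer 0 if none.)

34,560 kr

Book-profits minimum tax:
  Adjusted income: 598,000 kr + 115,000 kr + 195,000 kr = 908,000 kr
  Less exemption 74,000 kr → base 834,000 kr
  834,000 kr × 22% = 183,480 kr

Regular income tax:
  124,000 kr × 14% = 17,360 kr
  59,000 kr × 19% = 11,210 kr
  415,000 kr × 29% = 120,350 kr
  → 148,920 kr

Excess of book-profits minimum tax over regular income tax: 183,480 kr − 148,920 kr = 34,560 kr.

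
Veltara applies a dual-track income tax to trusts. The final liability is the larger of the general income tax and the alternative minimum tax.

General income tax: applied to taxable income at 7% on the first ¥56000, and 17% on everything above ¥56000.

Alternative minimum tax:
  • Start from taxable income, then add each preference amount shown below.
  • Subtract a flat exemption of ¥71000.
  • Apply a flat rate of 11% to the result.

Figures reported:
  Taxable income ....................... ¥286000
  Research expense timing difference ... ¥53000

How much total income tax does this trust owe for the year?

General income tax:
  ¥56000 × 7% = ¥3920
  ¥230000 × 17% = ¥39100
  → ¥43020

Alternative minimum tax:
  Adjusted income: ¥286000 + ¥53000 = ¥339000
  Less exemption ¥71000 → base ¥268000
  ¥268000 × 11% = ¥29480

¥43020 > ¥29480, so the general income tax governs.

¥43020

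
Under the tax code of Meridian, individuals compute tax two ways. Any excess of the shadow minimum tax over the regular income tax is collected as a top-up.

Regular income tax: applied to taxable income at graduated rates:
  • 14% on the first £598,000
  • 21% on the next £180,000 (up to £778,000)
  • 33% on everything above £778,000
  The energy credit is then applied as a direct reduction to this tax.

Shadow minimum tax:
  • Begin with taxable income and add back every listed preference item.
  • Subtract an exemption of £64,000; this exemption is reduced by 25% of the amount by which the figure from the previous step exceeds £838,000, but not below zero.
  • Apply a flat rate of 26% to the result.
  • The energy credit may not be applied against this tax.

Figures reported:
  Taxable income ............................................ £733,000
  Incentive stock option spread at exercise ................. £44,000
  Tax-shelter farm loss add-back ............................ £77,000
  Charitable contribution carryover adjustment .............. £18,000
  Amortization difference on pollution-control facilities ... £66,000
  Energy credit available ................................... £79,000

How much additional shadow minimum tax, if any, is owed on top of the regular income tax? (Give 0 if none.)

£200,670

Shadow minimum tax:
  Adjusted income: £733,000 + £44,000 + £77,000 + £18,000 + £66,000 = £938,000
  Exemption: £64,000 − 25% × (£938,000 − £838,000) = £64,000 − £25,000 = £39,000
  Base: £938,000 − £39,000 = £899,000
  £899,000 × 26% = £233,740

Regular income tax:
  £598,000 × 14% = £83,720
  £135,000 × 21% = £28,350
  → £112,070
  Less energy credit £79,000 → £33,070

Excess of shadow minimum tax over regular income tax: £233,740 − £33,070 = £200,670.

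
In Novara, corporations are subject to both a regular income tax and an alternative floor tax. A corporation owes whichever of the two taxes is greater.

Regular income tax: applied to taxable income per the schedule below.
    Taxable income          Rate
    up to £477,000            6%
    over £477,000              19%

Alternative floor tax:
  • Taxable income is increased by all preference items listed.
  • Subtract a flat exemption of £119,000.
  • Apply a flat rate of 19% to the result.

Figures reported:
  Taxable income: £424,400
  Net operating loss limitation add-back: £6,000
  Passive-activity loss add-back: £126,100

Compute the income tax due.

Alternative floor tax:
  Adjusted income: £424,400 + £6,000 + £126,100 = £556,500
  Less exemption £119,000 → base £437,500
  £437,500 × 19% = £83,125

Regular income tax:
  £424,400 × 6% = £25,464

£83,125 > £25,464, so the alternative floor tax is the binding amount.

£83,125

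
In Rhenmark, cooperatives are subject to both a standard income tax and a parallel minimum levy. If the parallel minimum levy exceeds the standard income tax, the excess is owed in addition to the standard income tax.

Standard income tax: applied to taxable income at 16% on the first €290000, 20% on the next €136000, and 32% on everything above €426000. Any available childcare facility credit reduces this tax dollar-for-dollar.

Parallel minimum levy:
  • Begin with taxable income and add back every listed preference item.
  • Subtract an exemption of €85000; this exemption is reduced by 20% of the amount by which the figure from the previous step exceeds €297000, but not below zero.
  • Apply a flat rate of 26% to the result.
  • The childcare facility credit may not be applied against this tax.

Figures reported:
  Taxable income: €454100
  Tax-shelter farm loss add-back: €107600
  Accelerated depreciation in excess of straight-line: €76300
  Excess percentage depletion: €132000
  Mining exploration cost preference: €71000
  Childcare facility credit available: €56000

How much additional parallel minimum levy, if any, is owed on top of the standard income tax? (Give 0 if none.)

€192068

Parallel minimum levy:
  Adjusted income: €454100 + €107600 + €76300 + €132000 + €71000 = €841000
  Exemption: 20% × (€841000 − €297000) = €108800 ≥ €85000, so the exemption is fully phased out
  Base: €841000 − €0 = €841000
  €841000 × 26% = €218660

Standard income tax:
  €290000 × 16% = €46400
  €136000 × 20% = €27200
  €28100 × 32% = €8992
  → €82592
  Less childcare facility credit €56000 → €26592

Excess of parallel minimum levy over standard income tax: €218660 − €26592 = €192068.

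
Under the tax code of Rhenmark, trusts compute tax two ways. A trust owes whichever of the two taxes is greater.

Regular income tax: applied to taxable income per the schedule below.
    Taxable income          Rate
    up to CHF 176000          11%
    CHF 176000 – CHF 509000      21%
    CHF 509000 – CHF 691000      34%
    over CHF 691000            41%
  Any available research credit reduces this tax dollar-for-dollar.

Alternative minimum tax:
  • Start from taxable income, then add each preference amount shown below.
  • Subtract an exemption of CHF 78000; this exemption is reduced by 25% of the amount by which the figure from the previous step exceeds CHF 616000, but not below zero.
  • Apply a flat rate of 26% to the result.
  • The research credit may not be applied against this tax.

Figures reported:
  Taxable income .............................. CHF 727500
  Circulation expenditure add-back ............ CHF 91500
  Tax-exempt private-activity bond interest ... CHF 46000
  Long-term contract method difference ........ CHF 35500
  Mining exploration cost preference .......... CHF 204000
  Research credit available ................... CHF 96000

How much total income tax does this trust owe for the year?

Alternative minimum tax:
  Adjusted income: CHF 727500 + CHF 91500 + CHF 46000 + CHF 35500 + CHF 204000 = CHF 1104500
  Exemption: 25% × (CHF 1104500 − CHF 616000) = CHF 122125 ≥ CHF 78000, so the exemption is fully phased out
  Base: CHF 1104500 − CHF 0 = CHF 1104500
  CHF 1104500 × 26% = CHF 287170

Regular income tax:
  CHF 176000 × 11% = CHF 19360
  CHF 333000 × 21% = CHF 69930
  CHF 182000 × 34% = CHF 61880
  CHF 36500 × 41% = CHF 14965
  → CHF 166135
  Less research credit CHF 96000 → CHF 70135

CHF 287170 > CHF 70135, so the alternative minimum tax is the binding amount.

CHF 287170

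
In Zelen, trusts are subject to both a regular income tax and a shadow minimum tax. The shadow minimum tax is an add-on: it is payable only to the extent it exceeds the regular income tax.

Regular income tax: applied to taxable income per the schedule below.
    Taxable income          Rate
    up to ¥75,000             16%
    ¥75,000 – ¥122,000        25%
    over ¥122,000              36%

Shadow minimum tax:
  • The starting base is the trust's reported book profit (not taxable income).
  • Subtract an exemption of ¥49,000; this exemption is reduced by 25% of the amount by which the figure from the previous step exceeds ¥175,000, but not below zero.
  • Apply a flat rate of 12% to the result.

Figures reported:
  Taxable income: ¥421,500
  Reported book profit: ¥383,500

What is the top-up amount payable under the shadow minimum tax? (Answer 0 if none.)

¥0

Shadow minimum tax:
  Base (reported book profit): ¥383,500
  Exemption: 25% × (¥383,500 − ¥175,000) = ¥52,125 ≥ ¥49,000, so the exemption is fully phased out
  Base: ¥383,500 − ¥0 = ¥383,500
  ¥383,500 × 12% = ¥46,020

Regular income tax:
  ¥75,000 × 16% = ¥12,000
  ¥47,000 × 25% = ¥11,750
  ¥299,500 × 36% = ¥107,820
  → ¥131,570

¥46,020 ≤ ¥131,570, so no add-on is due.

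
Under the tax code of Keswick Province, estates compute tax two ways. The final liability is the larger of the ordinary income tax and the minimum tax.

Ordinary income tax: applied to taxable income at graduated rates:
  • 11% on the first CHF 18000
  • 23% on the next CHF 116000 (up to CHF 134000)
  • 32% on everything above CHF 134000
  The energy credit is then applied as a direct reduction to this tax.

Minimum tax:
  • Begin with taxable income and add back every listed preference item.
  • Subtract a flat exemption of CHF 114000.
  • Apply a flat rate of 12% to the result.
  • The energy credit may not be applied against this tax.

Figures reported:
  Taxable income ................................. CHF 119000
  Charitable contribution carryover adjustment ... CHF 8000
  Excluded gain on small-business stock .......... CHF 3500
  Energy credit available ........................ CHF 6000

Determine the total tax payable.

Ordinary income tax:
  CHF 18000 × 11% = CHF 1980
  CHF 101000 × 23% = CHF 23230
  → CHF 25210
  Less energy credit CHF 6000 → CHF 19210

Minimum tax:
  Adjusted income: CHF 119000 + CHF 8000 + CHF 3500 = CHF 130500
  Less exemption CHF 114000 → base CHF 16500
  CHF 16500 × 12% = CHF 1980

CHF 19210 > CHF 1980, so the ordinary income tax governs.

CHF 19210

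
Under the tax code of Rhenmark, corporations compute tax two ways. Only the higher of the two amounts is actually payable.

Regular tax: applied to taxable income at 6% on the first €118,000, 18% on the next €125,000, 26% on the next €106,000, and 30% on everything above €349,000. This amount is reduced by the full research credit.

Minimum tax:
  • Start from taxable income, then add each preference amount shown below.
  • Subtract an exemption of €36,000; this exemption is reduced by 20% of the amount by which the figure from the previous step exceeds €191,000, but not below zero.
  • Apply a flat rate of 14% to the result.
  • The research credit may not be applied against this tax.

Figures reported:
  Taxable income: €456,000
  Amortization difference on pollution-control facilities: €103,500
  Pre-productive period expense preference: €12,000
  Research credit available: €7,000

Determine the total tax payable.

Regular tax:
  €118,000 × 6% = €7,080
  €125,000 × 18% = €22,500
  €106,000 × 26% = €27,560
  €107,000 × 30% = €32,100
  → €89,240
  Less research credit €7,000 → €82,240

Minimum tax:
  Adjusted income: €456,000 + €103,500 + €12,000 = €571,500
  Exemption: 20% × (€571,500 − €191,000) = €76,100 ≥ €36,000, so the exemption is fully phased out
  Base: €571,500 − €0 = €571,500
  €571,500 × 14% = €80,010

€82,240 > €80,010, so the regular tax governs.

€82,240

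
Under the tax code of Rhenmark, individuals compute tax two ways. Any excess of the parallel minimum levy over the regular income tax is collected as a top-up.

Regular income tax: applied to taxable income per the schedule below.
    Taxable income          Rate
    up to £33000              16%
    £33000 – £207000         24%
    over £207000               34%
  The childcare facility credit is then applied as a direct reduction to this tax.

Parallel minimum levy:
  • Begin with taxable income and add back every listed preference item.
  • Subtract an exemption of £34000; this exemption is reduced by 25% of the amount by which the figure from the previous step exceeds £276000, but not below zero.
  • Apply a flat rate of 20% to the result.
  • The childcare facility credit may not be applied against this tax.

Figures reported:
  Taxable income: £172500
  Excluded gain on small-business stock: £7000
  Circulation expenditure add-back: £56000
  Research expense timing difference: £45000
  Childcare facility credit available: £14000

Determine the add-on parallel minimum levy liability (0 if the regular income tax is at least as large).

£24765

Regular income tax:
  £33000 × 16% = £5280
  £139500 × 24% = £33480
  → £38760
  Less childcare facility credit £14000 → £24760

Parallel minimum levy:
  Adjusted income: £172500 + £7000 + £56000 + £45000 = £280500
  Exemption: £34000 − 25% × (£280500 − £276000) = £34000 − £1125 = £32875
  Base: £280500 − £32875 = £247625
  £247625 × 20% = £49525

Excess of parallel minimum levy over regular income tax: £49525 − £24760 = £24765.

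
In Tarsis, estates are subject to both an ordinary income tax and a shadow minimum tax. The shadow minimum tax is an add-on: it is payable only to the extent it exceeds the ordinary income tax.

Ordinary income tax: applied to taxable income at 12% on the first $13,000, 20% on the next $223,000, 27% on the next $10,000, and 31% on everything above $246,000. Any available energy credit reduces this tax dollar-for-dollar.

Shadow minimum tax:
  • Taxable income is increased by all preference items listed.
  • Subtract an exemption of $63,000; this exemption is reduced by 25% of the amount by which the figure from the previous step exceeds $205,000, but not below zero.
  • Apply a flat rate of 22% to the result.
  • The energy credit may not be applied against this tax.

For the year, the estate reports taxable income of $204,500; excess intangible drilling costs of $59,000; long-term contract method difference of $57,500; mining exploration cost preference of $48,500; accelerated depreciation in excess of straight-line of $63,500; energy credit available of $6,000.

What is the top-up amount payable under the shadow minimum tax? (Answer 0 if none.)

Ordinary income tax:
  $13,000 × 12% = $1,560
  $191,500 × 20% = $38,300
  → $39,860
  Less energy credit $6,000 → $33,860

Shadow minimum tax:
  Adjusted income: $204,500 + $59,000 + $57,500 + $48,500 + $63,500 = $433,000
  Exemption: $63,000 − 25% × ($433,000 − $205,000) = $63,000 − $57,000 = $6,000
  Base: $433,000 − $6,000 = $427,000
  $427,000 × 22% = $93,940

Excess of shadow minimum tax over ordinary income tax: $93,940 − $33,860 = $60,080.

$60,080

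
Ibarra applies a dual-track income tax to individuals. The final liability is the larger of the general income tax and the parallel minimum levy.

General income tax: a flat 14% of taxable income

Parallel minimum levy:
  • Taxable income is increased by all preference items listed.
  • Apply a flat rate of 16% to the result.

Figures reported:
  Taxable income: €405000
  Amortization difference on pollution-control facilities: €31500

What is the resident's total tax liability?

€69840

General income tax:
  €405000 × 14% = €56700

Parallel minimum levy:
  Adjusted income: €405000 + €31500 = €436500
  €436500 × 16% = €69840

€69840 > €56700, so the parallel minimum levy is the binding amount.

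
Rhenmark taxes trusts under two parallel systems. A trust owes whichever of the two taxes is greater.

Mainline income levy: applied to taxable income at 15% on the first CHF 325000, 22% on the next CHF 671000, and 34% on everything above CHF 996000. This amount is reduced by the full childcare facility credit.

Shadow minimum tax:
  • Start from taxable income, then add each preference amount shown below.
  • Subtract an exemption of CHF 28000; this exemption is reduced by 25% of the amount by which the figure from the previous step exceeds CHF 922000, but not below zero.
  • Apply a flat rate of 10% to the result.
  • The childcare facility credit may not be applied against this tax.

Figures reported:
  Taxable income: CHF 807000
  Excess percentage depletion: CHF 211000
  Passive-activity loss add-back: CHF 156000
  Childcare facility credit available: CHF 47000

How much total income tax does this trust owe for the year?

Shadow minimum tax:
  Adjusted income: CHF 807000 + CHF 211000 + CHF 156000 = CHF 1174000
  Exemption: 25% × (CHF 1174000 − CHF 922000) = CHF 63000 ≥ CHF 28000, so the exemption is fully phased out
  Base: CHF 1174000 − CHF 0 = CHF 1174000
  CHF 1174000 × 10% = CHF 117400

Mainline income levy:
  CHF 325000 × 15% = CHF 48750
  CHF 482000 × 22% = CHF 106040
  → CHF 154790
  Less childcare facility credit CHF 47000 → CHF 107790

CHF 117400 > CHF 107790, so the shadow minimum tax is the binding amount.

CHF 117400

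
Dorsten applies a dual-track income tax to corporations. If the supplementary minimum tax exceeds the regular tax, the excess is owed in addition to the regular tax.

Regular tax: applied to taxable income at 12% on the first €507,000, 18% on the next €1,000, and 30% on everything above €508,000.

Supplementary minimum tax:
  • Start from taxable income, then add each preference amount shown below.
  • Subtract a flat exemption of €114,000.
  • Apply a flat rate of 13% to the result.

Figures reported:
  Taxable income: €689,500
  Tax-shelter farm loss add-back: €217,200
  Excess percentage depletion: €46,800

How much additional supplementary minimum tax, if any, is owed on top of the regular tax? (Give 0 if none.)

€0

Supplementary minimum tax:
  Adjusted income: €689,500 + €217,200 + €46,800 = €953,500
  Less exemption €114,000 → base €839,500
  €839,500 × 13% = €109,135

Regular tax:
  €507,000 × 12% = €60,840
  €1,000 × 18% = €180
  €181,500 × 30% = €54,450
  → €115,470

€109,135 ≤ €115,470, so no add-on is due.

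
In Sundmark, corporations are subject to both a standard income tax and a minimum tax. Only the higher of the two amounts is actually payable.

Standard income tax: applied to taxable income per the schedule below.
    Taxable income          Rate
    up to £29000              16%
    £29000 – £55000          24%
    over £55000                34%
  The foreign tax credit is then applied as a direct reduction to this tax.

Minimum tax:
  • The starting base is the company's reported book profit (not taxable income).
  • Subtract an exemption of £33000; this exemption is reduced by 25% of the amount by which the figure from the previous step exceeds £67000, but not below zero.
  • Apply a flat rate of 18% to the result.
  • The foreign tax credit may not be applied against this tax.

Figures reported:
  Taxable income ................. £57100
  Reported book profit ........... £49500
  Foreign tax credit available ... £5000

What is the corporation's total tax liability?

Standard income tax:
  £29000 × 16% = £4640
  £26000 × 24% = £6240
  £2100 × 34% = £714
  → £11594
  Less foreign tax credit £5000 → £6594

Minimum tax:
  Base (reported book profit): £49500
  Exemption: £49500 ≤ £67000, so full £33000 applies
  Base: £49500 − £33000 = £16500
  £16500 × 18% = £2970

£6594 > £2970, so the standard income tax governs.

£6594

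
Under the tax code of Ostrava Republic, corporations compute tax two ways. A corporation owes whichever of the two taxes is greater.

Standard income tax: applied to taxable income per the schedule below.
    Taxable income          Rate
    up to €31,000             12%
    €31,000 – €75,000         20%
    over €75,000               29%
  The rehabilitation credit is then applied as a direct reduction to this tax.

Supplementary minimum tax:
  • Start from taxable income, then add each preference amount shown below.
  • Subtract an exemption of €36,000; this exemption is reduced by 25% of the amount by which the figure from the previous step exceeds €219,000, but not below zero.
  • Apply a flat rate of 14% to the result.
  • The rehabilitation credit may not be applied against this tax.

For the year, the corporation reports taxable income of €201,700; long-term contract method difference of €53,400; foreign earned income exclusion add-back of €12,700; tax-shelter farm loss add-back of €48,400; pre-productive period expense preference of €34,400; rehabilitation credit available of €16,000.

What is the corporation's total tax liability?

Supplementary minimum tax:
  Adjusted income: €201,700 + €53,400 + €12,700 + €48,400 + €34,400 = €350,600
  Exemption: €36,000 − 25% × (€350,600 − €219,000) = €36,000 − €32,900 = €3,100
  Base: €350,600 − €3,100 = €347,500
  €347,500 × 14% = €48,650

Standard income tax:
  €31,000 × 12% = €3,720
  €44,000 × 20% = €8,800
  €126,700 × 29% = €36,743
  → €49,263
  Less rehabilitation credit €16,000 → €33,263

€48,650 > €33,263, so the supplementary minimum tax is the binding amount.

€48,650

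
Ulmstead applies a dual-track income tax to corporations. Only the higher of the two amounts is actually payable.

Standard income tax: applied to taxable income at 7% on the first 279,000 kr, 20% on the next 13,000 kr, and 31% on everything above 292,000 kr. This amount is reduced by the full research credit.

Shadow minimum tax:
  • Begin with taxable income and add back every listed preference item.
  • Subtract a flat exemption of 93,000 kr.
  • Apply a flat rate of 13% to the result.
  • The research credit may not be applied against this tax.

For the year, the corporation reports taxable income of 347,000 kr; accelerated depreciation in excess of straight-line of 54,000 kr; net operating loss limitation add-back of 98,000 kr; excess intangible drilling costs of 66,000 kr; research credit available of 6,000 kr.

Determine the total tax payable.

Shadow minimum tax:
  Adjusted income: 347,000 kr + 54,000 kr + 98,000 kr + 66,000 kr = 565,000 kr
  Less exemption 93,000 kr → base 472,000 kr
  472,000 kr × 13% = 61,360 kr

Standard income tax:
  279,000 kr × 7% = 19,530 kr
  13,000 kr × 20% = 2,600 kr
  55,000 kr × 31% = 17,050 kr
  → 39,180 kr
  Less research credit 6,000 kr → 33,180 kr

61,360 kr > 33,180 kr, so the shadow minimum tax is the binding amount.

61,360 kr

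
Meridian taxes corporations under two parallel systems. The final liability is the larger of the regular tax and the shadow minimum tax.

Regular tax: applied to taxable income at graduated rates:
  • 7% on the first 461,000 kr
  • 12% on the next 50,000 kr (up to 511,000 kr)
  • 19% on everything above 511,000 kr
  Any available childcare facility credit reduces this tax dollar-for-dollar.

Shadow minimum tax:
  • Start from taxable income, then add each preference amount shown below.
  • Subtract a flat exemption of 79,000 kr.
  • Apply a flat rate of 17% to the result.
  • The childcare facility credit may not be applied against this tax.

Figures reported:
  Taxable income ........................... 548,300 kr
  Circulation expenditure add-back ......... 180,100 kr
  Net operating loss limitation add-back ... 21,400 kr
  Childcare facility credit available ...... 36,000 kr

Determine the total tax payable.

Regular tax:
  461,000 kr × 7% = 32,270 kr
  50,000 kr × 12% = 6,000 kr
  37,300 kr × 19% = 7,087 kr
  → 45,357 kr
  Less childcare facility credit 36,000 kr → 9,357 kr

Shadow minimum tax:
  Adjusted income: 548,300 kr + 180,100 kr + 21,400 kr = 749,800 kr
  Less exemption 79,000 kr → base 670,800 kr
  670,800 kr × 17% = 114,036 kr

114,036 kr > 9,357 kr, so the shadow minimum tax is the binding amount.

114,036 kr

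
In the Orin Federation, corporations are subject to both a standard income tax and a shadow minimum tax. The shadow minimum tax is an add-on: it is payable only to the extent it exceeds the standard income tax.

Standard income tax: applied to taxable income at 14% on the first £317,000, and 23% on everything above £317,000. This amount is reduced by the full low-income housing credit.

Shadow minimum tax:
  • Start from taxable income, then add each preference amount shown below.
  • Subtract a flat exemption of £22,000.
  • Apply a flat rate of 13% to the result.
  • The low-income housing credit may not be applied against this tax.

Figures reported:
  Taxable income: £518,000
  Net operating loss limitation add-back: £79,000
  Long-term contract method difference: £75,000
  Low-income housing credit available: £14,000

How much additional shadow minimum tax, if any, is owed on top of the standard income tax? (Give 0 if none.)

Shadow minimum tax:
  Adjusted income: £518,000 + £79,000 + £75,000 = £672,000
  Less exemption £22,000 → base £650,000
  £650,000 × 13% = £84,500

Standard income tax:
  £317,000 × 14% = £44,380
  £201,000 × 23% = £46,230
  → £90,610
  Less low-income housing credit £14,000 → £76,610

Excess of shadow minimum tax over standard income tax: £84,500 − £76,610 = £7,890.

£7,890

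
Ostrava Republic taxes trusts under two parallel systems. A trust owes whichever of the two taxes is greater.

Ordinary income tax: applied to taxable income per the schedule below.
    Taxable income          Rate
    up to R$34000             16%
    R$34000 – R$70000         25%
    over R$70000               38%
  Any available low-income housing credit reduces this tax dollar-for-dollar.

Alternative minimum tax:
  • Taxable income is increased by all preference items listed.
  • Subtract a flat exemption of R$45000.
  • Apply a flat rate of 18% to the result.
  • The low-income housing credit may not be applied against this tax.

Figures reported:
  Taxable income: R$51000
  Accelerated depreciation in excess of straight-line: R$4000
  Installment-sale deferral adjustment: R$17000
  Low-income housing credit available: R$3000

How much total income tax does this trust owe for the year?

Ordinary income tax:
  R$34000 × 16% = R$5440
  R$17000 × 25% = R$4250
  → R$9690
  Less low-income housing credit R$3000 → R$6690

Alternative minimum tax:
  Adjusted income: R$51000 + R$4000 + R$17000 = R$72000
  Less exemption R$45000 → base R$27000
  R$27000 × 18% = R$4860

R$6690 > R$4860, so the ordinary income tax governs.

R$6690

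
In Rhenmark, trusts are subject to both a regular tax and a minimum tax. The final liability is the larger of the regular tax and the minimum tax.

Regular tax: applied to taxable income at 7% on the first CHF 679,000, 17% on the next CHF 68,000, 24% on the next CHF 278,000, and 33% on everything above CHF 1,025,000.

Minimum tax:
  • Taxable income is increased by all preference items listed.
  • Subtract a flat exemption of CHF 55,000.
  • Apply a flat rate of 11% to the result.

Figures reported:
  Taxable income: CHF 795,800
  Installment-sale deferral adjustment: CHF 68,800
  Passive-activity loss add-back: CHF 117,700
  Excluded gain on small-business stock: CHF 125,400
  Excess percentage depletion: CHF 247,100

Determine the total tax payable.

CHF 142,978

Regular tax:
  CHF 679,000 × 7% = CHF 47,530
  CHF 68,000 × 17% = CHF 11,560
  CHF 48,800 × 24% = CHF 11,712
  → CHF 70,802

Minimum tax:
  Adjusted income: CHF 795,800 + CHF 68,800 + CHF 117,700 + CHF 125,400 + CHF 247,100 = CHF 1,354,800
  Less exemption CHF 55,000 → base CHF 1,299,800
  CHF 1,299,800 × 11% = CHF 142,978

CHF 142,978 > CHF 70,802, so the minimum tax is the binding amount.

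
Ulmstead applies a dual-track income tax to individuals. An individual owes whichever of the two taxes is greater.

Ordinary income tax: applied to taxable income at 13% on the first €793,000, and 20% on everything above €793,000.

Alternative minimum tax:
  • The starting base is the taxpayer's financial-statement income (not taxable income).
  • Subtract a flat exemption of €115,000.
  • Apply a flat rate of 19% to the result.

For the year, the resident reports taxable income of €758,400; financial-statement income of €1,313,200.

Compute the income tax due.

Ordinary income tax:
  €758,400 × 13% = €98,592

Alternative minimum tax:
  Base (financial-statement income): €1,313,200
  Less exemption €115,000 → base €1,198,200
  €1,198,200 × 19% = €227,658

€227,658 > €98,592, so the alternative minimum tax is the binding amount.

€227,658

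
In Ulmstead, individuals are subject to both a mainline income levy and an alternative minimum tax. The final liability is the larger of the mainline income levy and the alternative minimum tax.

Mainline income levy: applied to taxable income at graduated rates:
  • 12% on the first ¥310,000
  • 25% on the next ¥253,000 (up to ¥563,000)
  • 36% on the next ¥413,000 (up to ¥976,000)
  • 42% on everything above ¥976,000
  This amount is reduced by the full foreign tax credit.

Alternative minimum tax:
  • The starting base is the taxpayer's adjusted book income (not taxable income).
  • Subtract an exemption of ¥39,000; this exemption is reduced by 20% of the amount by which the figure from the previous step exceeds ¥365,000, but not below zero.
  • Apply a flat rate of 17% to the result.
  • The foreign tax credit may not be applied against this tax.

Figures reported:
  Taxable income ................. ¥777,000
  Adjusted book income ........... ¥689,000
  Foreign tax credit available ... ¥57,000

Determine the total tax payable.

Mainline income levy:
  ¥310,000 × 12% = ¥37,200
  ¥253,000 × 25% = ¥63,250
  ¥214,000 × 36% = ¥77,040
  → ¥177,490
  Less foreign tax credit ¥57,000 → ¥120,490

Alternative minimum tax:
  Base (adjusted book income): ¥689,000
  Exemption: 20% × (¥689,000 − ¥365,000) = ¥64,800 ≥ ¥39,000, so the exemption is fully phased out
  Base: ¥689,000 − ¥0 = ¥689,000
  ¥689,000 × 17% = ¥117,130

¥120,490 > ¥117,130, so the mainline income levy governs.

¥120,490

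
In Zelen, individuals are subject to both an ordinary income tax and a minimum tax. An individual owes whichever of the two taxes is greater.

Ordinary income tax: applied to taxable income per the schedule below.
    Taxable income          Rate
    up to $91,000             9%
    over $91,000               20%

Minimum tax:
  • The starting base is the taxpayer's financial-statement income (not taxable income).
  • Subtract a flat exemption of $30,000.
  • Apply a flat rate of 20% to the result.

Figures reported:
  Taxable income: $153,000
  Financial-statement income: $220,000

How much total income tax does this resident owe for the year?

$38,000

Minimum tax:
  Base (financial-statement income): $220,000
  Less exemption $30,000 → base $190,000
  $190,000 × 20% = $38,000

Ordinary income tax:
  $91,000 × 9% = $8,190
  $62,000 × 20% = $12,400
  → $20,590

$38,000 > $20,590, so the minimum tax is the binding amount.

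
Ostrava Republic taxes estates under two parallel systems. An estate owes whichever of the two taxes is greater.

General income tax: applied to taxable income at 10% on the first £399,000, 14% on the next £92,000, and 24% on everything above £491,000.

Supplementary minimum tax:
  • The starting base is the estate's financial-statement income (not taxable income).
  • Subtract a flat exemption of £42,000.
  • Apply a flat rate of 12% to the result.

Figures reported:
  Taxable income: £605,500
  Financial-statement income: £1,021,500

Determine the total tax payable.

£117,540

Supplementary minimum tax:
  Base (financial-statement income): £1,021,500
  Less exemption £42,000 → base £979,500
  £979,500 × 12% = £117,540

General income tax:
  £399,000 × 10% = £39,900
  £92,000 × 14% = £12,880
  £114,500 × 24% = £27,480
  → £80,260

£117,540 > £80,260, so the supplementary minimum tax is the binding amount.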